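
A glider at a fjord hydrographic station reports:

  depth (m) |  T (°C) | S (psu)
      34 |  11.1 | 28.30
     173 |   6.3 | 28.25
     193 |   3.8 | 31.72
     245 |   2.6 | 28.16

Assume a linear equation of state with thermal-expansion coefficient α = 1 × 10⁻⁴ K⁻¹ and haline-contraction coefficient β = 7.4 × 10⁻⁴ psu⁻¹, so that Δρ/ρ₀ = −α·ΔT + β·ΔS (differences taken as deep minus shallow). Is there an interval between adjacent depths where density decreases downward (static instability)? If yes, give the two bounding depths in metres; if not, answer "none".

Evaluate Δρ/ρ₀ = −αΔT + βΔS across each adjacent pair:
  34–173 m: −αΔT+βΔS = −(1 × 10⁻⁴)(-4.8)+(7.4 × 10⁻⁴)(-0.05) = 4.4 × 10⁻⁴ → stable
  173–193 m: −αΔT+βΔS = −(1 × 10⁻⁴)(-2.5)+(7.4 × 10⁻⁴)(+3.47) = 2.8 × 10⁻³ → stable
  193–245 m: −αΔT+βΔS = −(1 × 10⁻⁴)(-1.2)+(7.4 × 10⁻⁴)(-3.56) = -2.5 × 10⁻³ → UNSTABLE
The 193–245 m interval has Δρ < 0: lighter water underlies denser water.

193–245 m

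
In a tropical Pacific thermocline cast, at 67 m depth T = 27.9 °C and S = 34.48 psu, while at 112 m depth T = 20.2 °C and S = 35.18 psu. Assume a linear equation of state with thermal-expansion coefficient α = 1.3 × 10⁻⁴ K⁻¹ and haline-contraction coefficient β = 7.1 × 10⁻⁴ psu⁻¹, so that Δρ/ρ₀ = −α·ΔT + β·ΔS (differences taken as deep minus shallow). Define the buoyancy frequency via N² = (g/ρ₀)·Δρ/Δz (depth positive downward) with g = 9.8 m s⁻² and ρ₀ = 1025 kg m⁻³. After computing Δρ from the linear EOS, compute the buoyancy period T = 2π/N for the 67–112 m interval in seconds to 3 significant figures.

348 s

ΔT = -7.7 K, ΔS = +0.70 psu (deep − shallow).
Δρ/ρ₀ = −αΔT + βΔS = 1.001 × 10⁻³ + 4.97 × 10⁻⁴ = 1.498 × 10⁻³, so Δρ ≈ 1.535 kg m⁻³.
N² = (g/ρ₀)·Δρ/Δz = g·(Δρ/ρ₀)/Δz = 9.8 × 1.498 × 10⁻³ / 45 = 3.2623 × 10⁻⁴ s⁻².
N = √(3.2623 × 10⁻⁴) = 0.018062 rad s⁻¹ → T = 2π/N = 347.87 s ≈ 348 s.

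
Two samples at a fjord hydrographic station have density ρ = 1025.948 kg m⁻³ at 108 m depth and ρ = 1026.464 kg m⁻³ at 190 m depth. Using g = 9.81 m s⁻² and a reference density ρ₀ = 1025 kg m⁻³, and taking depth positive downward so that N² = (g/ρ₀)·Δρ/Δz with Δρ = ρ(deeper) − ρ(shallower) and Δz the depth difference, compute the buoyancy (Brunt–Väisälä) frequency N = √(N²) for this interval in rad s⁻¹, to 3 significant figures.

7.76 × 10⁻³ rad s⁻¹

Δρ = 1026.464 − 1025.948 = 0.516 kg m⁻³ over Δz = 190 − 108 = 82 m.
N² = (9.81/1025) × (0.516/82) = 6.0226 × 10⁻⁵ s⁻².
N = √(6.0226 × 10⁻⁵) = 7.7605 × 10⁻³ rad s⁻¹ ≈ 7.76 × 10⁻³ rad s⁻¹.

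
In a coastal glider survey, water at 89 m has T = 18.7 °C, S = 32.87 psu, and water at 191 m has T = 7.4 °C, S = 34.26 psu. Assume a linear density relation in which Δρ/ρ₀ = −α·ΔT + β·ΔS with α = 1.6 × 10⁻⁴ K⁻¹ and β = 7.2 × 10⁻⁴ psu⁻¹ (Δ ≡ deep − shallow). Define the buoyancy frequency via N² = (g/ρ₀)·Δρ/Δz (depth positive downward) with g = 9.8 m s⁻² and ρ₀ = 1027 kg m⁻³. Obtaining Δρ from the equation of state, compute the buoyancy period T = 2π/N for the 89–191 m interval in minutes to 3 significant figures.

ΔT = -11.3 K, ΔS = +1.39 psu (deep − shallow).
Δρ/ρ₀ = −αΔT + βΔS = 1.808 × 10⁻³ + 1.0008 × 10⁻³ = 2.8088 × 10⁻³, so Δρ ≈ 2.885 kg m⁻³.
N² = (g/ρ₀)·Δρ/Δz = g·(Δρ/ρ₀)/Δz = 9.8 × 2.8088 × 10⁻³ / 102 = 2.6987 × 10⁻⁴ s⁻².
N = √(2.6987 × 10⁻⁴) = 0.016428 rad s⁻¹ → T = 2π/N = 382.47 s = 6.3745 min ≈ 6.37 min.

6.37 min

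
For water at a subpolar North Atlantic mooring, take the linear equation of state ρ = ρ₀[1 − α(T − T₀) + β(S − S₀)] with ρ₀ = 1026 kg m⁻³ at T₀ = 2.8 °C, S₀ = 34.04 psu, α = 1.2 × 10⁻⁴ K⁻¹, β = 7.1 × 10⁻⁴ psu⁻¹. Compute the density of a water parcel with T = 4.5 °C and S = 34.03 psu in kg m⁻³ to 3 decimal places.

1025.783 kg m⁻³

T − T₀ = +1.7 K, S − S₀ = -0.01 psu.
Bracket = 1 − α·(+1.7) + β·(-0.01) = 1 + (-2.111 × 10⁻⁴) = 0.9997889.
ρ = 1026 × 0.9997889 = 1025.783 kg m⁻³.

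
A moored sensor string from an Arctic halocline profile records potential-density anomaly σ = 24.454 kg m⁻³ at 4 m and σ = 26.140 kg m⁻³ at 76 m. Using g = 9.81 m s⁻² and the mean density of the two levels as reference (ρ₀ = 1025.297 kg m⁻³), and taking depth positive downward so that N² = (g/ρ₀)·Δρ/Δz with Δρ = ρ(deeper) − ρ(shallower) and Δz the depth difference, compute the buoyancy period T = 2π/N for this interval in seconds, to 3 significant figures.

Δρ = 1026.140 − 1024.454 = 1.686 kg m⁻³ over Δz = 76 − 4 = 72 m.
N² = (9.81/1025.297) × (1.686/72) = 2.2405 × 10⁻⁴ s⁻².
N = √(2.2405 × 10⁻⁴) = 0.014968 rad s⁻¹, so T = 2π/N = 419.77 s ≈ 420 s.

420 s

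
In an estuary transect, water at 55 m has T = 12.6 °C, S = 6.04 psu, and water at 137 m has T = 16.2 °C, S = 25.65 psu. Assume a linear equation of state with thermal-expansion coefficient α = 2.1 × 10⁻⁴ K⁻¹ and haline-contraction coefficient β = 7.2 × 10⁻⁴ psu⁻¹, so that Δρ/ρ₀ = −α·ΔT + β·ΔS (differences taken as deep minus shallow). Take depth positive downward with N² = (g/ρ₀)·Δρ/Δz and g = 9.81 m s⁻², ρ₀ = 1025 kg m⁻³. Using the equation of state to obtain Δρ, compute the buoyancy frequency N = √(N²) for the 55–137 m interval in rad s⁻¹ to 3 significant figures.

ΔT = +3.6 K, ΔS = +19.61 psu (deep − shallow).
Δρ/ρ₀ = −αΔT + βΔS = -7.56 × 10⁻⁴ + 0.0141192 = 0.0133632, so Δρ ≈ 13.70 kg m⁻³.
N² = (g/ρ₀)·Δρ/Δz = g·(Δρ/ρ₀)/Δz = 9.81 × 0.0133632 / 82 = 1.5987 × 10⁻³ s⁻².
N = √(1.5987 × 10⁻³) = 0.039984 rad s⁻¹ ≈ 0.0400 rad s⁻¹.

0.0400 rad s⁻¹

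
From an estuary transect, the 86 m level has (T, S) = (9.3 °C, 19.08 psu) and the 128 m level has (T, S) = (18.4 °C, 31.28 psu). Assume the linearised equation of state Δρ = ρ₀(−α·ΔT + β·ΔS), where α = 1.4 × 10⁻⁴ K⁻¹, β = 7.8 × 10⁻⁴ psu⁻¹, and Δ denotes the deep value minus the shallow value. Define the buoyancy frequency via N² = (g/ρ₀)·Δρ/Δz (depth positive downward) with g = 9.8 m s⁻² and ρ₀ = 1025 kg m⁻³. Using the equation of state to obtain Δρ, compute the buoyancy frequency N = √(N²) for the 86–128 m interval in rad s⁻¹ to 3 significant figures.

ΔT = +9.1 K, ΔS = +12.20 psu (deep − shallow).
Δρ/ρ₀ = −αΔT + βΔS = -1.274 × 10⁻³ + 9.516 × 10⁻³ = 8.242 × 10⁻³, so Δρ ≈ 8.448 kg m⁻³.
N² = (g/ρ₀)·Δρ/Δz = g·(Δρ/ρ₀)/Δz = 9.8 × 8.242 × 10⁻³ / 42 = 1.9231 × 10⁻³ s⁻².
N = √(1.9231 × 10⁻³) = 0.043853 rad s⁻¹ ≈ 0.0439 rad s⁻¹.

0.0439 rad s⁻¹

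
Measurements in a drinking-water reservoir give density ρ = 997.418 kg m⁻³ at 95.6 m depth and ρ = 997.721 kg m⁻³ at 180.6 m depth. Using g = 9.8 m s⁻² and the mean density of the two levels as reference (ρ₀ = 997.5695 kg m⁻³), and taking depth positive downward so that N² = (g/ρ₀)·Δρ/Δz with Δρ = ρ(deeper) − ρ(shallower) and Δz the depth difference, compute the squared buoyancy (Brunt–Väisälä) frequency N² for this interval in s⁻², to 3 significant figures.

3.50 × 10⁻⁵ s⁻²

Δρ = 997.721 − 997.418 = 0.303 kg m⁻³ over Δz = 180.6 − 95.6 = 85 m.
N² = (9.8/997.5695) × (0.303/85) = 3.5019 × 10⁻⁵ s⁻² ≈ 3.50 × 10⁻⁵ s⁻².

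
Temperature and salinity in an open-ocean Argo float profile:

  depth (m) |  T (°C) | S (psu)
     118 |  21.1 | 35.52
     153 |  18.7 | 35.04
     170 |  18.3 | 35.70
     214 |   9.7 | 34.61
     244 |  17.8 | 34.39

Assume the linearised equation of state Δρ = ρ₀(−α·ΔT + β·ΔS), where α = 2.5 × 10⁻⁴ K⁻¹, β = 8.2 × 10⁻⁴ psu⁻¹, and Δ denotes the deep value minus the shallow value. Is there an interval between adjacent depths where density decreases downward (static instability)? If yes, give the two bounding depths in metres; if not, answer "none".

214–244 m

Evaluate Δρ/ρ₀ = −αΔT + βΔS across each adjacent pair:
  118–153 m: −αΔT+βΔS = −(2.5 × 10⁻⁴)(-2.4)+(8.2 × 10⁻⁴)(-0.48) = 2.1 × 10⁻⁴ → stable
  153–170 m: −αΔT+βΔS = −(2.5 × 10⁻⁴)(-0.4)+(8.2 × 10⁻⁴)(+0.66) = 6.4 × 10⁻⁴ → stable
  170–214 m: −αΔT+βΔS = −(2.5 × 10⁻⁴)(-8.6)+(8.2 × 10⁻⁴)(-1.09) = 1.3 × 10⁻³ → stable
  214–244 m: −αΔT+βΔS = −(2.5 × 10⁻⁴)(+8.1)+(8.2 × 10⁻⁴)(-0.22) = -2.2 × 10⁻³ → UNSTABLE
The 214–244 m interval has Δρ < 0: lighter water underlies denser water.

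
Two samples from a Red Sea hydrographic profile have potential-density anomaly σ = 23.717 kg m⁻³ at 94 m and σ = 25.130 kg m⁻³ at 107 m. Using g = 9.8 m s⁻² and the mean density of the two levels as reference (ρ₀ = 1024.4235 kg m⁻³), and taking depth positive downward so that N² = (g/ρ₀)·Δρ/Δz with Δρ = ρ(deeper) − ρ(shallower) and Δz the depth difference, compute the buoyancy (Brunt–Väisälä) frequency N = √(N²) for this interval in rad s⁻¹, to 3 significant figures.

0.0322 rad s⁻¹

Δρ = 1025.130 − 1023.717 = 1.413 kg m⁻³ over Δz = 107 − 94 = 13 m.
N² = (9.8/1024.4235) × (1.413/13) = 1.0398 × 10⁻³ s⁻².
N = √(1.0398 × 10⁻³) = 0.032246 rad s⁻¹ ≈ 0.0322 rad s⁻¹.
Since Δρ > 0 the layer is stably stratified.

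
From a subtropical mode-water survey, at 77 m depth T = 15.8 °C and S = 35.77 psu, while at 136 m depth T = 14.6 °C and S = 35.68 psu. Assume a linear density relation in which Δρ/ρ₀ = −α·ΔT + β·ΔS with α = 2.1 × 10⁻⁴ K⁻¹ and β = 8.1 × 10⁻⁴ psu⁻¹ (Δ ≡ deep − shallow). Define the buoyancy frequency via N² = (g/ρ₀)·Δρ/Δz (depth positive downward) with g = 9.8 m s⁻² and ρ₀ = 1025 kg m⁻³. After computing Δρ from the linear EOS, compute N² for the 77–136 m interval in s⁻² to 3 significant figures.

ΔT = -1.2 K, ΔS = -0.09 psu (deep − shallow).
Δρ/ρ₀ = −αΔT + βΔS = 2.52 × 10⁻⁴ − 7.29 × 10⁻⁵ = 1.791 × 10⁻⁴, so Δρ ≈ 0.1836 kg m⁻³.
N² = (g/ρ₀)·Δρ/Δz = g·(Δρ/ρ₀)/Δz = 9.8 × 1.791 × 10⁻⁴ / 59 = 2.9749 × 10⁻⁵ s⁻² ≈ 2.97 × 10⁻⁵ s⁻².

2.97 × 10⁻⁵ s⁻²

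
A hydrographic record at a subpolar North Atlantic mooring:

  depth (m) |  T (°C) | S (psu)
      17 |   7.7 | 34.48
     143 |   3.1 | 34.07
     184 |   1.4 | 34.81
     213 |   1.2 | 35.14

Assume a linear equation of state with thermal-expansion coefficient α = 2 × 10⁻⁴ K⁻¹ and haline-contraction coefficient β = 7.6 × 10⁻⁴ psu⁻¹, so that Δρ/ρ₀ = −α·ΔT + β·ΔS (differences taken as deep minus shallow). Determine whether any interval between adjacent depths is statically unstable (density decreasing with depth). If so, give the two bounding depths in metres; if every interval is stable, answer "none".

none

Evaluate Δρ/ρ₀ = −αΔT + βΔS across each adjacent pair:
  17–143 m: −αΔT+βΔS = −(2 × 10⁻⁴)(-4.6)+(7.6 × 10⁻⁴)(-0.41) = 6.1 × 10⁻⁴ → stable
  143–184 m: −αΔT+βΔS = −(2 × 10⁻⁴)(-1.7)+(7.6 × 10⁻⁴)(+0.74) = 9.0 × 10⁻⁴ → stable
  184–213 m: −αΔT+βΔS = −(2 × 10⁻⁴)(-0.2)+(7.6 × 10⁻⁴)(+0.33) = 2.9 × 10⁻⁴ → stable
Every interval has Δρ > 0: the column is stably stratified throughout.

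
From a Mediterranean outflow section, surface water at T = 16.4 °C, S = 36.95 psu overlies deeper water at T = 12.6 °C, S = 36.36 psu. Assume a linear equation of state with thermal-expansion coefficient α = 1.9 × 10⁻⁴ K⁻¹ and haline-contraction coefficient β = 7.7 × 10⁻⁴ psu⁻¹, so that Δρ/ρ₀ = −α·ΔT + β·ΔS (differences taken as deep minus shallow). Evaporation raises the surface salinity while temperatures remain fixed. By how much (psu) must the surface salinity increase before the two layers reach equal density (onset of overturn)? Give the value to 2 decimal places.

0.35 psu

Neutral buoyancy requires −α(T_deep − T_surf) + β(S_deep − S_surf′) = 0.
S_surf′ = S_deep − (α/β)·ΔT = 36.36 − (1.9 × 10⁻⁴/7.7 × 10⁻⁴)·(-3.8) = 37.2977 psu.
Increase required: 37.2977 − 36.95 = 0.3477 psu.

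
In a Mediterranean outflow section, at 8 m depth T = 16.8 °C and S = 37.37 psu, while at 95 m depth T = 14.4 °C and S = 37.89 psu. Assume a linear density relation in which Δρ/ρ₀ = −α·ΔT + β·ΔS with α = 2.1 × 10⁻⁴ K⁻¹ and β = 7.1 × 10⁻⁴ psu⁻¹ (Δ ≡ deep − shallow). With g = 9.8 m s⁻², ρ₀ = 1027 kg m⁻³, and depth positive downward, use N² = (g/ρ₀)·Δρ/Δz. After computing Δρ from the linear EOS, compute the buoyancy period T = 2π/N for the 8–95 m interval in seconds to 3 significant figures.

634 s

ΔT = -2.4 K, ΔS = +0.52 psu (deep − shallow).
Δρ/ρ₀ = −αΔT + βΔS = 5.04 × 10⁻⁴ + 3.692 × 10⁻⁴ = 8.732 × 10⁻⁴, so Δρ ≈ 0.8968 kg m⁻³.
N² = (g/ρ₀)·Δρ/Δz = g·(Δρ/ρ₀)/Δz = 9.8 × 8.732 × 10⁻⁴ / 87 = 9.8360 × 10⁻⁵ s⁻².
N = √(9.8360 × 10⁻⁵) = 9.9177 × 10⁻³ rad s⁻¹ → T = 2π/N = 633.53 s ≈ 634 s.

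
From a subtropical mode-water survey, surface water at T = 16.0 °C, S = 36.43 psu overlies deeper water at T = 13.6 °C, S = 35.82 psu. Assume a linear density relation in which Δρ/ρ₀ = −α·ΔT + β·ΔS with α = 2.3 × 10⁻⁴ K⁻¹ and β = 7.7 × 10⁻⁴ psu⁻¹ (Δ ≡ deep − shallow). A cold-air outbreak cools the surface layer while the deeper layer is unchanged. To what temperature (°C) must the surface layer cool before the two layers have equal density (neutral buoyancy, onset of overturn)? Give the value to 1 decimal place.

15.6 °C

Neutral buoyancy requires Δρ = 0, i.e. −α(T_deep − T_surf′) + β(S_deep − S_surf) = 0.
T_surf′ = T_deep − (β/α)·ΔS = 13.6 − (7.7 × 10⁻⁴/2.3 × 10⁻⁴)·(-0.61) = 15.642 °C.
Cooling required: 16.0 − (15.642) = 0.358 °C.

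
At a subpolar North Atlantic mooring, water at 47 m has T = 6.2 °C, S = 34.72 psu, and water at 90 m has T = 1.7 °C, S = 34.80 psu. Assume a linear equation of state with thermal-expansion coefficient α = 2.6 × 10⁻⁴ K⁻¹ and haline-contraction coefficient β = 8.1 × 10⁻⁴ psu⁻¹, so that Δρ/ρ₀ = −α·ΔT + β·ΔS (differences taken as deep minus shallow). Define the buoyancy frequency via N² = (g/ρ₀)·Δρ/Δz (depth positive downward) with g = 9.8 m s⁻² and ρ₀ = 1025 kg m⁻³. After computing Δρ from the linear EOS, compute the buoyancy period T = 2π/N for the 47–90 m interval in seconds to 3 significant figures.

ΔT = -4.5 K, ΔS = +0.08 psu (deep − shallow).
Δρ/ρ₀ = −αΔT + βΔS = 1.17 × 10⁻³ + 6.48 × 10⁻⁵ = 1.2348 × 10⁻³, so Δρ ≈ 1.266 kg m⁻³.
N² = (g/ρ₀)·Δρ/Δz = g·(Δρ/ρ₀)/Δz = 9.8 × 1.2348 × 10⁻³ / 43 = 2.8142 × 10⁻⁴ s⁻².
N = √(2.8142 × 10⁻⁴) = 0.016776 rad s⁻¹ → T = 2π/N = 374.53 s ≈ 375 s.

375 s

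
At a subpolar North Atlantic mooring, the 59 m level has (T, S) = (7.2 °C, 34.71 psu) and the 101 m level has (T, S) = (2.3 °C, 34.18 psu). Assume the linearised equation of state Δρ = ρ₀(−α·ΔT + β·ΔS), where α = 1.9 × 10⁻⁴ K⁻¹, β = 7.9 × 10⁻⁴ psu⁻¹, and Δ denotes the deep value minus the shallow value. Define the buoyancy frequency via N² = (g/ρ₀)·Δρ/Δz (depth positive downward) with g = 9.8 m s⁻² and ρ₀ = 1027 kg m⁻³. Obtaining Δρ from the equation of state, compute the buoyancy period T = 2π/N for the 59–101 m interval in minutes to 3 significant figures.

ΔT = -4.9 K, ΔS = -0.53 psu (deep − shallow).
Δρ/ρ₀ = −αΔT + βΔS = 9.31 × 10⁻⁴ − 4.187 × 10⁻⁴ = 5.123 × 10⁻⁴, so Δρ ≈ 0.5261 kg m⁻³.
N² = (g/ρ₀)·Δρ/Δz = g·(Δρ/ρ₀)/Δz = 9.8 × 5.123 × 10⁻⁴ / 42 = 1.1954 × 10⁻⁴ s⁻².
N = √(1.1954 × 10⁻⁴) = 0.010933 rad s⁻¹ → T = 2π/N = 574.70 s = 9.5783 min ≈ 9.58 min.

9.58 min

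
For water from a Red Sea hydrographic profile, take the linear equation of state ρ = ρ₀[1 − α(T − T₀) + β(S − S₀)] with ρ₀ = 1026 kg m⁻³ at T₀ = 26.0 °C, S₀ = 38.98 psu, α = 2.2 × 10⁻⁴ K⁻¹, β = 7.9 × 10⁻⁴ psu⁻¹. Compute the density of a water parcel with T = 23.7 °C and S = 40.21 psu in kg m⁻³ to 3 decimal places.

1027.516 kg m⁻³

T − T₀ = -2.3 K, S − S₀ = +1.23 psu.
Bracket = 1 − α·(-2.3) + β·(+1.23) = 1 + (1.4777 × 10⁻³) = 1.0014777.
ρ = 1026 × 1.0014777 = 1027.516 kg m⁻³.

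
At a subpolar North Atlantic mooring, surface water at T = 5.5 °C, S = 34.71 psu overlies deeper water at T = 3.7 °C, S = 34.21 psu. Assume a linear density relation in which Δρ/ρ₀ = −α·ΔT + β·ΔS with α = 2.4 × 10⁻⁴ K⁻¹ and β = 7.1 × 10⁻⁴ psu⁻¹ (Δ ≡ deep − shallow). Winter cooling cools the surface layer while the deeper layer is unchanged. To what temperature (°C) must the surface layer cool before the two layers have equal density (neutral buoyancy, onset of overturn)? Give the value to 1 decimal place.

5.2 °C

Neutral buoyancy requires Δρ = 0, i.e. −α(T_deep − T_surf′) + β(S_deep − S_surf) = 0.
T_surf′ = T_deep − (β/α)·ΔS = 3.7 − (7.1 × 10⁻⁴/2.4 × 10⁻⁴)·(-0.50) = 5.179 °C.
Cooling required: 5.5 − (5.179) = 0.321 °C.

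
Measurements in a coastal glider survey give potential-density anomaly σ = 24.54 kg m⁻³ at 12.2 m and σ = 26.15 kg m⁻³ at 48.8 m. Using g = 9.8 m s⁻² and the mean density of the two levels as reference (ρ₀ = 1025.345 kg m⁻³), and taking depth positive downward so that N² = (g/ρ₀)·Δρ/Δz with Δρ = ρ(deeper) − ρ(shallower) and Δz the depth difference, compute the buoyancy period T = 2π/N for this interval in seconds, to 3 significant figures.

306 s

Δρ = 1026.15 − 1024.54 = 1.61 kg m⁻³ over Δz = 48.8 − 12.2 = 36.6 m.
N² = (9.8/1025.345) × (1.61/36.6) = 4.2044 × 10⁻⁴ s⁻².
N = √(4.2044 × 10⁻⁴) = 0.020505 rad s⁻¹, so T = 2π/N = 306.42 s ≈ 306 s.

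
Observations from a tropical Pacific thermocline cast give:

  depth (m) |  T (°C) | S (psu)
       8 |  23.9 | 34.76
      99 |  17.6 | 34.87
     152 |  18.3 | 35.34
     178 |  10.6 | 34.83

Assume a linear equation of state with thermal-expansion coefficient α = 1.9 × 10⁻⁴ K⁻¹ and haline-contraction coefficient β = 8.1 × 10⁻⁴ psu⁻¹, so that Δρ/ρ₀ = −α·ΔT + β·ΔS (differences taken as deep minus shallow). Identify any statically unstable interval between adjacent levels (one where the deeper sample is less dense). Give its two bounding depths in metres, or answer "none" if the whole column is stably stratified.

none

Evaluate Δρ/ρ₀ = −αΔT + βΔS across each adjacent pair:
  8–99 m: −αΔT+βΔS = −(1.9 × 10⁻⁴)(-6.3)+(8.1 × 10⁻⁴)(+0.11) = 1.3 × 10⁻³ → stable
  99–152 m: −αΔT+βΔS = −(1.9 × 10⁻⁴)(+0.7)+(8.1 × 10⁻⁴)(+0.47) = 2.5 × 10⁻⁴ → stable
  152–178 m: −αΔT+βΔS = −(1.9 × 10⁻⁴)(-7.7)+(8.1 × 10⁻⁴)(-0.51) = 1.0 × 10⁻³ → stable
Every interval has Δρ > 0: the column is stably stratified throughout.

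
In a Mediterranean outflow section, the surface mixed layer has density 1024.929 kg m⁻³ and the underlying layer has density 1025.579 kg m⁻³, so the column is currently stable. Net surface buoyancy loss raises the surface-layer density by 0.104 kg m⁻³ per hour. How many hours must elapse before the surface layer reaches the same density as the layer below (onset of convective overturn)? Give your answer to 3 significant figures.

Density deficit of the surface layer: 1025.579 − 1024.929 = 0.65 kg m⁻³.
Required change = 0.65 / 0.104 = 6.25 hours.

6.25 hours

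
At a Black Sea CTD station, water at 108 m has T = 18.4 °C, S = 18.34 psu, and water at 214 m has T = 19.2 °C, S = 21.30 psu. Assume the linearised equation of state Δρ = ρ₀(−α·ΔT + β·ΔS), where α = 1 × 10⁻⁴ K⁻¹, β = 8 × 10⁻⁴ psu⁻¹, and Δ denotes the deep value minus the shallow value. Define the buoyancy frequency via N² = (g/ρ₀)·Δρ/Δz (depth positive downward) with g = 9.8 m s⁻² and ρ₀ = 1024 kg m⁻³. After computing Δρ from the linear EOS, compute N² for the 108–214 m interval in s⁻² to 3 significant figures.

2.12 × 10⁻⁴ s⁻²

ΔT = +0.8 K, ΔS = +2.96 psu (deep − shallow).
Δρ/ρ₀ = −αΔT + βΔS = -8.00 × 10⁻⁵ + 2.368 × 10⁻³ = 2.288 × 10⁻³, so Δρ ≈ 2.343 kg m⁻³.
N² = (g/ρ₀)·Δρ/Δz = g·(Δρ/ρ₀)/Δz = 9.8 × 2.288 × 10⁻³ / 106 = 2.1153 × 10⁻⁴ s⁻² ≈ 2.12 × 10⁻⁴ s⁻².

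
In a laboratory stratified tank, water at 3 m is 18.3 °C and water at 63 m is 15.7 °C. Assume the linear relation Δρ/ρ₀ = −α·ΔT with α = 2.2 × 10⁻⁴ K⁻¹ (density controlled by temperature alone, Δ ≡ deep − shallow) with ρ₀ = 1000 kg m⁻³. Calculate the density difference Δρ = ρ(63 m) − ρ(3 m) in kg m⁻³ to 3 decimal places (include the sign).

+0.572 kg m⁻³

ΔT = -2.6 K, Δρ/ρ₀ = −αΔT = 5.72 × 10⁻⁴.
Δρ = 1000 × (5.72 × 10⁻⁴) = +0.572 kg m⁻³.
Positive Δρ: denser below, stable.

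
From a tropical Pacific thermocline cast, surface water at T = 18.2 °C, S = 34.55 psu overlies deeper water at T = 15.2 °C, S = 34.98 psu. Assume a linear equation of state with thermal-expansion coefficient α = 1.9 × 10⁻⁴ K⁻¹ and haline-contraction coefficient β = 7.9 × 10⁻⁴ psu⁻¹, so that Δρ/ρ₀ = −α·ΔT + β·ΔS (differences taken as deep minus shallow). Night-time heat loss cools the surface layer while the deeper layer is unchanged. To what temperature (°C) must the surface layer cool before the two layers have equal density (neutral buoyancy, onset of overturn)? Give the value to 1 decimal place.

Neutral buoyancy requires Δρ = 0, i.e. −α(T_deep − T_surf′) + β(S_deep − S_surf) = 0.
T_surf′ = T_deep − (β/α)·ΔS = 15.2 − (7.9 × 10⁻⁴/1.9 × 10⁻⁴)·(+0.43) = 13.412 °C.
Cooling required: 18.2 − (13.412) = 4.788 °C.

13.4 °C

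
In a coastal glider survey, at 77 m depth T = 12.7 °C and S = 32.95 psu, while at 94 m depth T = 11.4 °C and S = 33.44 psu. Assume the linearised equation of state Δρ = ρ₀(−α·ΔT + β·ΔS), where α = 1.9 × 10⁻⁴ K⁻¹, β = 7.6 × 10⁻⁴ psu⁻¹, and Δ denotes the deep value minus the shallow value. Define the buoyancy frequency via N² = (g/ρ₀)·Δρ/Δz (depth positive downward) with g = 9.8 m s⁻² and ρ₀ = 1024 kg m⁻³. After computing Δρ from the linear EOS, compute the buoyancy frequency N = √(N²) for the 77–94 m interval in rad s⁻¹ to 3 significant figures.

ΔT = -1.3 K, ΔS = +0.49 psu (deep − shallow).
Δρ/ρ₀ = −αΔT + βΔS = 2.47 × 10⁻⁴ + 3.724 × 10⁻⁴ = 6.194 × 10⁻⁴, so Δρ ≈ 0.6343 kg m⁻³.
N² = (g/ρ₀)·Δρ/Δz = g·(Δρ/ρ₀)/Δz = 9.8 × 6.194 × 10⁻⁴ / 17 = 3.5707 × 10⁻⁴ s⁻².
N = √(3.5707 × 10⁻⁴) = 0.018896 rad s⁻¹ ≈ 0.0189 rad s⁻¹.

0.0189 rad s⁻¹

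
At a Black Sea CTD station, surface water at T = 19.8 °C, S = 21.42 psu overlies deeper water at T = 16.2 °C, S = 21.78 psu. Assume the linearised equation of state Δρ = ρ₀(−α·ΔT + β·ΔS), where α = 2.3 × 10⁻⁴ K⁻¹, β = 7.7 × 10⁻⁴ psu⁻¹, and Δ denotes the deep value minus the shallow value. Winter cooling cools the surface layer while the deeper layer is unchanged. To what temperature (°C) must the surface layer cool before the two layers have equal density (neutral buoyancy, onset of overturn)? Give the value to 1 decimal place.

15.0 °C

Neutral buoyancy requires Δρ = 0, i.e. −α(T_deep − T_surf′) + β(S_deep − S_surf) = 0.
T_surf′ = T_deep − (β/α)·ΔS = 16.2 − (7.7 × 10⁻⁴/2.3 × 10⁻⁴)·(+0.36) = 14.995 °C.
Cooling required: 19.8 − (14.995) = 4.805 °C.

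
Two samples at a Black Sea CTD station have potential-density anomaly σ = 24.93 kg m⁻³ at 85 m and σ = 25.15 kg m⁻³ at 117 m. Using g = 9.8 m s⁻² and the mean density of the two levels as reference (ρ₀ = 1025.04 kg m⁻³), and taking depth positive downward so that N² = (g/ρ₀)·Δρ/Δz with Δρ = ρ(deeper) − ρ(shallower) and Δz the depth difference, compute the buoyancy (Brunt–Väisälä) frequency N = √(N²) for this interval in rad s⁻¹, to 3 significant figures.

Δρ = 1025.15 − 1024.93 = 0.22 kg m⁻³ over Δz = 117 − 85 = 32 m.
N² = (9.8/1025.04) × (0.22/32) = 6.5729 × 10⁻⁵ s⁻².
N = √(6.5729 × 10⁻⁵) = 8.1073 × 10⁻³ rad s⁻¹ ≈ 8.11 × 10⁻³ rad s⁻¹.

8.11 × 10⁻³ rad s⁻¹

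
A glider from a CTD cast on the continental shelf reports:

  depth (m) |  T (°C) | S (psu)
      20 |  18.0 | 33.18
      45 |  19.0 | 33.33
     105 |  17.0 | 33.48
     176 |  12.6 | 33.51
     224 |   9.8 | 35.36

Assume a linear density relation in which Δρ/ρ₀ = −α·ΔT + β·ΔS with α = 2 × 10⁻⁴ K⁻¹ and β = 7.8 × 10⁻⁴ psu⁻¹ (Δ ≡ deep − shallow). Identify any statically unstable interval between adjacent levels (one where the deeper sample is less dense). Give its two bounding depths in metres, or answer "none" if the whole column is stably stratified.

Evaluate Δρ/ρ₀ = −αΔT + βΔS across each adjacent pair:
  20–45 m: −αΔT+βΔS = −(2 × 10⁻⁴)(+1.0)+(7.8 × 10⁻⁴)(+0.15) = -8.3 × 10⁻⁵ → UNSTABLE
  45–105 m: −αΔT+βΔS = −(2 × 10⁻⁴)(-2.0)+(7.8 × 10⁻⁴)(+0.15) = 5.2 × 10⁻⁴ → stable
  105–176 m: −αΔT+βΔS = −(2 × 10⁻⁴)(-4.4)+(7.8 × 10⁻⁴)(+0.03) = 9.0 × 10⁻⁴ → stable
  176–224 m: −αΔT+βΔS = −(2 × 10⁻⁴)(-2.8)+(7.8 × 10⁻⁴)(+1.85) = 2.0 × 10⁻³ → stable
The 20–45 m interval has Δρ < 0: lighter water underlies denser water.

20–45 m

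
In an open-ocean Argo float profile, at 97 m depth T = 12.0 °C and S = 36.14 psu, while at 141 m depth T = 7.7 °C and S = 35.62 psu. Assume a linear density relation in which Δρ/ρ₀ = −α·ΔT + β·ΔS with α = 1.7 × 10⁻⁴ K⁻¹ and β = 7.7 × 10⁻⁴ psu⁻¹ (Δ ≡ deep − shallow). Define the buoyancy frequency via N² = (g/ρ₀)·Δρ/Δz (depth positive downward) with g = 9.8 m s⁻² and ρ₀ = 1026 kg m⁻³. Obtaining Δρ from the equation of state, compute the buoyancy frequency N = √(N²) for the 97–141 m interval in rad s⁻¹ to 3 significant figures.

ΔT = -4.3 K, ΔS = -0.52 psu (deep − shallow).
Δρ/ρ₀ = −αΔT + βΔS = 7.31 × 10⁻⁴ − 4.004 × 10⁻⁴ = 3.306 × 10⁻⁴, so Δρ ≈ 0.3392 kg m⁻³.
N² = (g/ρ₀)·Δρ/Δz = g·(Δρ/ρ₀)/Δz = 9.8 × 3.306 × 10⁻⁴ / 44 = 7.3634 × 10⁻⁵ s⁻².
N = √(7.3634 × 10⁻⁵) = 8.5810 × 10⁻³ rad s⁻¹ ≈ 8.58 × 10⁻³ rad s⁻¹.

8.58 × 10⁻³ rad s⁻¹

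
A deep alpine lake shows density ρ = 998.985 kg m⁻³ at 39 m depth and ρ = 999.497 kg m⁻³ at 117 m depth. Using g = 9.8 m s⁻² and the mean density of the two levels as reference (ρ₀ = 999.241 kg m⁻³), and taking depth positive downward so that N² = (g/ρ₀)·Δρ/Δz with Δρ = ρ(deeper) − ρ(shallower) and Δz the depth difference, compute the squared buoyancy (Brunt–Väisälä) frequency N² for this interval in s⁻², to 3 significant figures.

6.44 × 10⁻⁵ s⁻²

Δρ = 999.497 − 998.985 = 0.512 kg m⁻³ over Δz = 117 − 39 = 78 m.
N² = (9.8/999.241) × (0.512/78) = 6.4377 × 10⁻⁵ s⁻² ≈ 6.44 × 10⁻⁵ s⁻².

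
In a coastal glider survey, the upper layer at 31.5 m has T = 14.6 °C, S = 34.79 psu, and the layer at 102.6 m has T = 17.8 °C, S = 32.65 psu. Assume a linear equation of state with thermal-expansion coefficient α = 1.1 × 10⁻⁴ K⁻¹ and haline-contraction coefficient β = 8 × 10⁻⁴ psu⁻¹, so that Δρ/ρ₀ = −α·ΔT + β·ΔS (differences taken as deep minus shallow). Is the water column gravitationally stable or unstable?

unstable

ΔT = 17.8 − 14.6 = +3.2 K and ΔS = 32.65 − 34.79 = -2.14 psu (deep − shallow).
−αΔT = -3.52 × 10⁻⁴; βΔS = -1.712 × 10⁻³; sum Δρ/ρ₀ = -2.064 × 10⁻³.
Δρ/ρ₀ < 0, so Δρ < 0: deeper water is lighter → statically unstable; the column would overturn.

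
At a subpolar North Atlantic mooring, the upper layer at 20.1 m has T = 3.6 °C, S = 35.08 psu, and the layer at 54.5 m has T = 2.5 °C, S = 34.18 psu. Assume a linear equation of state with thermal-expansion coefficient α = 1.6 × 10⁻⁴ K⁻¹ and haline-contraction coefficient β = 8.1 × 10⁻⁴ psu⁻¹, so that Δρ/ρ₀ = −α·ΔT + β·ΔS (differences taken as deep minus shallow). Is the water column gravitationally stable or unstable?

ΔT = 2.5 − 3.6 = -1.1 K and ΔS = 34.18 − 35.08 = -0.90 psu (deep − shallow).
−αΔT = 1.76 × 10⁻⁴; βΔS = -7.29 × 10⁻⁴; sum Δρ/ρ₀ = -5.53 × 10⁻⁴.
Δρ/ρ₀ < 0, so Δρ < 0: deeper water is lighter → statically unstable; the column would overturn.

unstable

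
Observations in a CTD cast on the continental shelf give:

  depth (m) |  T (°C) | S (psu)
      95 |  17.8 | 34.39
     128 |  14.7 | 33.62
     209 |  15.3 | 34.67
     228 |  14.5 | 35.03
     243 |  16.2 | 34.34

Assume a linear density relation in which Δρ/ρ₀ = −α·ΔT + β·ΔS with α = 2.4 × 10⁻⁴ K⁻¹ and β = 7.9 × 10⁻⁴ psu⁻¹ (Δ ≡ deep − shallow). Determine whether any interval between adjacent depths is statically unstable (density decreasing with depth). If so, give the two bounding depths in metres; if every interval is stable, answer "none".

228–243 m

Evaluate Δρ/ρ₀ = −αΔT + βΔS across each adjacent pair:
  95–128 m: −αΔT+βΔS = −(2.4 × 10⁻⁴)(-3.1)+(7.9 × 10⁻⁴)(-0.77) = 1.4 × 10⁻⁴ → stable
  128–209 m: −αΔT+βΔS = −(2.4 × 10⁻⁴)(+0.6)+(7.9 × 10⁻⁴)(+1.05) = 6.9 × 10⁻⁴ → stable
  209–228 m: −αΔT+βΔS = −(2.4 × 10⁻⁴)(-0.8)+(7.9 × 10⁻⁴)(+0.36) = 4.8 × 10⁻⁴ → stable
  228–243 m: −αΔT+βΔS = −(2.4 × 10⁻⁴)(+1.7)+(7.9 × 10⁻⁴)(-0.69) = -9.5 × 10⁻⁴ → UNSTABLE
The 228–243 m interval has Δρ < 0: lighter water underlies denser water.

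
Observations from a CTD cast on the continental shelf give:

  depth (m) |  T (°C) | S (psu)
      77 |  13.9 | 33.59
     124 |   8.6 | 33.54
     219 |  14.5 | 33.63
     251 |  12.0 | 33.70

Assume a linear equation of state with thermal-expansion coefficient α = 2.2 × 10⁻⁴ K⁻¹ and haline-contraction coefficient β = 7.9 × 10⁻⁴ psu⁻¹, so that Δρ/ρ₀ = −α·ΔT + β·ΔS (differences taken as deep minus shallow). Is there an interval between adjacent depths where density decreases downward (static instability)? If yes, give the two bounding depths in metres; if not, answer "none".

Evaluate Δρ/ρ₀ = −αΔT + βΔS across each adjacent pair:
  77–124 m: −αΔT+βΔS = −(2.2 × 10⁻⁴)(-5.3)+(7.9 × 10⁻⁴)(-0.05) = 1.1 × 10⁻³ → stable
  124–219 m: −αΔT+βΔS = −(2.2 × 10⁻⁴)(+5.9)+(7.9 × 10⁻⁴)(+0.09) = -1.2 × 10⁻³ → UNSTABLE
  219–251 m: −αΔT+βΔS = −(2.2 × 10⁻⁴)(-2.5)+(7.9 × 10⁻⁴)(+0.07) = 6.1 × 10⁻⁴ → stable
The 124–219 m interval has Δρ < 0: lighter water underlies denser water.

124–219 m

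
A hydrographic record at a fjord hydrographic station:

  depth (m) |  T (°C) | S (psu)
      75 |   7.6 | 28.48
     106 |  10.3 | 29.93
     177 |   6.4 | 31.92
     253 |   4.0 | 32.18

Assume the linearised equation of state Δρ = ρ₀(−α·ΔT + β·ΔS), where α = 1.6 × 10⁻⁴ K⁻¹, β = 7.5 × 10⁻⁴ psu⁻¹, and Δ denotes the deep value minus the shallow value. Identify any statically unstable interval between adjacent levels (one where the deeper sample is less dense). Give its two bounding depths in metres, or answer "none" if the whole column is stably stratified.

Evaluate Δρ/ρ₀ = −αΔT + βΔS across each adjacent pair:
  75–106 m: −αΔT+βΔS = −(1.6 × 10⁻⁴)(+2.7)+(7.5 × 10⁻⁴)(+1.45) = 6.6 × 10⁻⁴ → stable
  106–177 m: −αΔT+βΔS = −(1.6 × 10⁻⁴)(-3.9)+(7.5 × 10⁻⁴)(+1.99) = 2.1 × 10⁻³ → stable
  177–253 m: −αΔT+βΔS = −(1.6 × 10⁻⁴)(-2.4)+(7.5 × 10⁻⁴)(+0.26) = 5.8 × 10⁻⁴ → stable
Every interval has Δρ > 0: the column is stably stratified throughout.

none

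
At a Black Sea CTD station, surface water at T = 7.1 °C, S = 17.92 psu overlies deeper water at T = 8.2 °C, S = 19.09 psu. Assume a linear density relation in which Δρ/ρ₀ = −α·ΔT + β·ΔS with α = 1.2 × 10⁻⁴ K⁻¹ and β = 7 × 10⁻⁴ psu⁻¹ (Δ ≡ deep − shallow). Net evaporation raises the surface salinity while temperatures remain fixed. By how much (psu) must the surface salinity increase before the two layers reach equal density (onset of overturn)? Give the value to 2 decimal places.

Neutral buoyancy requires −α(T_deep − T_surf) + β(S_deep − S_surf′) = 0.
S_surf′ = S_deep − (α/β)·ΔT = 19.09 − (1.2 × 10⁻⁴/7 × 10⁻⁴)·(+1.1) = 18.9014 psu.
Increase required: 18.9014 − 17.92 = 0.9814 psu.

0.98 psu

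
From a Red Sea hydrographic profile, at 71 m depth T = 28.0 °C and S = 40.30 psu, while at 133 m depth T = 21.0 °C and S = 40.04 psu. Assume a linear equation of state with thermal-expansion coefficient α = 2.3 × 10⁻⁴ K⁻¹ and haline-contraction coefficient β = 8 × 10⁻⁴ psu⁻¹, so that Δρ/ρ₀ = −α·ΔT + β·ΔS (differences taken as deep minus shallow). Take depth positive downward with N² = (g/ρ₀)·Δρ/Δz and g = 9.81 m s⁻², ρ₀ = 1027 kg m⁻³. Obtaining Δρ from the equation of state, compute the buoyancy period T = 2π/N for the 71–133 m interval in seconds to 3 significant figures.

ΔT = -7.0 K, ΔS = -0.26 psu (deep − shallow).
Δρ/ρ₀ = −αΔT + βΔS = 1.61 × 10⁻³ − 2.08 × 10⁻⁴ = 1.402 × 10⁻³, so Δρ ≈ 1.440 kg m⁻³.
N² = (g/ρ₀)·Δρ/Δz = g·(Δρ/ρ₀)/Δz = 9.81 × 1.402 × 10⁻³ / 62 = 2.2183 × 10⁻⁴ s⁻².
N = √(2.2183 × 10⁻⁴) = 0.014894 rad s⁻¹ → T = 2π/N = 421.86 s ≈ 422 s.

422 s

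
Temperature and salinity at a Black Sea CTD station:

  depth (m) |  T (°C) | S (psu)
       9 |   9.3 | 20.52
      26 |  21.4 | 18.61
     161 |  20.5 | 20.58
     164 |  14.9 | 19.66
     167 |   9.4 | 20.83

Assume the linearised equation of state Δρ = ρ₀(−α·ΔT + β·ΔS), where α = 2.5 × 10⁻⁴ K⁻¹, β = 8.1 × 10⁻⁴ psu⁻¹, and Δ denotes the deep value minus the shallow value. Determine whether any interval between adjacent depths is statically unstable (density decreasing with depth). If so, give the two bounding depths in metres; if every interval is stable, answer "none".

Evaluate Δρ/ρ₀ = −αΔT + βΔS across each adjacent pair:
  9–26 m: −αΔT+βΔS = −(2.5 × 10⁻⁴)(+12.1)+(8.1 × 10⁻⁴)(-1.91) = -4.6 × 10⁻³ → UNSTABLE
  26–161 m: −αΔT+βΔS = −(2.5 × 10⁻⁴)(-0.9)+(8.1 × 10⁻⁴)(+1.97) = 1.8 × 10⁻³ → stable
  161–164 m: −αΔT+βΔS = −(2.5 × 10⁻⁴)(-5.6)+(8.1 × 10⁻⁴)(-0.92) = 6.5 × 10⁻⁴ → stable
  164–167 m: −αΔT+βΔS = −(2.5 × 10⁻⁴)(-5.5)+(8.1 × 10⁻⁴)(+1.17) = 2.3 × 10⁻³ → stable
The 9–26 m interval has Δρ < 0: lighter water underlies denser water.

9–26 m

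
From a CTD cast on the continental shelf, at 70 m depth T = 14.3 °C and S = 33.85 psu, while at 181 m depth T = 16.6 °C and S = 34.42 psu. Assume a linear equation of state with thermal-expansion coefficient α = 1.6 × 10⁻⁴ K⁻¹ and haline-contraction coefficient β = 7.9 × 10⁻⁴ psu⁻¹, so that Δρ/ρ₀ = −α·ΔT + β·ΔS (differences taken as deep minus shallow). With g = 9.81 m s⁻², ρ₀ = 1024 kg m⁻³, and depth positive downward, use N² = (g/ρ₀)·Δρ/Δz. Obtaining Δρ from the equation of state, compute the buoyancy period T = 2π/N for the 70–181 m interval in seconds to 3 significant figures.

ΔT = +2.3 K, ΔS = +0.57 psu (deep − shallow).
Δρ/ρ₀ = −αΔT + βΔS = -3.68 × 10⁻⁴ + 4.503 × 10⁻⁴ = 8.23 × 10⁻⁵, so Δρ ≈ 0.08428 kg m⁻³.
N² = (g/ρ₀)·Δρ/Δz = g·(Δρ/ρ₀)/Δz = 9.81 × 8.23 × 10⁻⁵ / 111 = 7.2735 × 10⁻⁶ s⁻².
N = √(7.2735 × 10⁻⁶) = 2.6969 × 10⁻³ rad s⁻¹ → T = 2π/N = 2.3298 × 10³ s ≈ 2.33 × 10³ s.

2.33 × 10³ s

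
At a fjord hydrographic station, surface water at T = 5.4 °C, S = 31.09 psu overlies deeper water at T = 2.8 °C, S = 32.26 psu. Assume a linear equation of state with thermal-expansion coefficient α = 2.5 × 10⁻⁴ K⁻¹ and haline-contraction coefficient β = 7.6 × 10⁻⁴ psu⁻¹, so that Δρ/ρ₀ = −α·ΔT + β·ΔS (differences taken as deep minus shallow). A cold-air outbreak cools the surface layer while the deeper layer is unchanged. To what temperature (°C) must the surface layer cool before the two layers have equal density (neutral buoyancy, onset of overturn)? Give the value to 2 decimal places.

-0.76 °C

Neutral buoyancy requires Δρ = 0, i.e. −α(T_deep − T_surf′) + β(S_deep − S_surf) = 0.
T_surf′ = T_deep − (β/α)·ΔS = 2.8 − (7.6 × 10⁻⁴/2.5 × 10⁻⁴)·(+1.17) = -0.7568 °C.
Cooling required: 5.4 − (-0.7568) = 6.1568 °C.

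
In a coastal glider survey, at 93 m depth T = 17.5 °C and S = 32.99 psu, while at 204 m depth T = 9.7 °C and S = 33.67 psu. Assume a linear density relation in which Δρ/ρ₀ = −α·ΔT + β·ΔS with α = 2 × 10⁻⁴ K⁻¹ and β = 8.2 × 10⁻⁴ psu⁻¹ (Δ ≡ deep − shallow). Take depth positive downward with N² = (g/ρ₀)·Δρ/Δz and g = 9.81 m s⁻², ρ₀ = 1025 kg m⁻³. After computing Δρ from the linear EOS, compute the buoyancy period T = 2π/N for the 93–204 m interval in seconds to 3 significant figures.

ΔT = -7.8 K, ΔS = +0.68 psu (deep − shallow).
Δρ/ρ₀ = −αΔT + βΔS = 1.56 × 10⁻³ + 5.576 × 10⁻⁴ = 2.1176 × 10⁻³, so Δρ ≈ 2.171 kg m⁻³.
N² = (g/ρ₀)·Δρ/Δz = g·(Δρ/ρ₀)/Δz = 9.81 × 2.1176 × 10⁻³ / 111 = 1.8715 × 10⁻⁴ s⁻².
N = √(1.8715 × 10⁻⁴) = 0.013680 rad s⁻¹ → T = 2π/N = 459.30 s ≈ 459 s.

459 s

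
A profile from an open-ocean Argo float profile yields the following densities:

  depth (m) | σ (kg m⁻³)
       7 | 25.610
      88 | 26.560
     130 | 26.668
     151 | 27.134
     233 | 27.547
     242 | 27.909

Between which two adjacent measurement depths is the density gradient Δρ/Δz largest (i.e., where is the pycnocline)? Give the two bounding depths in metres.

Compute the density gradient over each adjacent pair:
  7–88 m: Δρ/Δz = 0.950/81 = 0.012 kg m⁻⁴
  88–130 m: Δρ/Δz = 0.108/42 = 2.6 × 10⁻³ kg m⁻⁴
  130–151 m: Δρ/Δz = 0.466/21 = 0.022 kg m⁻⁴
  151–233 m: Δρ/Δz = 0.413/82 = 5.0 × 10⁻³ kg m⁻⁴
  233–242 m: Δρ/Δz = 0.362/9 = 0.040 kg m⁻⁴
The largest gradient is in the 233–242 m interval — the pycnocline.

233–242 m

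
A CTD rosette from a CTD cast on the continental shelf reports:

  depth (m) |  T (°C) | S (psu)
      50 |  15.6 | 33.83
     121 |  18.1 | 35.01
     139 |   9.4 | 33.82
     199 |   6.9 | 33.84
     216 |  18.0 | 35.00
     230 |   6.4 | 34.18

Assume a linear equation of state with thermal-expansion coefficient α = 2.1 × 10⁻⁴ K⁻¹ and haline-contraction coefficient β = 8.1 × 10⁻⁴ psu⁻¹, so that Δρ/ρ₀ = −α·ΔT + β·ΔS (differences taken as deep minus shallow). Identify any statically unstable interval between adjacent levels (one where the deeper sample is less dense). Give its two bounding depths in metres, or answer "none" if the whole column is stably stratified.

199–216 m

Evaluate Δρ/ρ₀ = −αΔT + βΔS across each adjacent pair:
  50–121 m: −αΔT+βΔS = −(2.1 × 10⁻⁴)(+2.5)+(8.1 × 10⁻⁴)(+1.18) = 4.3 × 10⁻⁴ → stable
  121–139 m: −αΔT+βΔS = −(2.1 × 10⁻⁴)(-8.7)+(8.1 × 10⁻⁴)(-1.19) = 8.6 × 10⁻⁴ → stable
  139–199 m: −αΔT+βΔS = −(2.1 × 10⁻⁴)(-2.5)+(8.1 × 10⁻⁴)(+0.02) = 5.4 × 10⁻⁴ → stable
  199–216 m: −αΔT+βΔS = −(2.1 × 10⁻⁴)(+11.1)+(8.1 × 10⁻⁴)(+1.16) = -1.4 × 10⁻³ → UNSTABLE
  216–230 m: −αΔT+βΔS = −(2.1 × 10⁻⁴)(-11.6)+(8.1 × 10⁻⁴)(-0.82) = 1.8 × 10⁻³ → stable
The 199–216 m interval has Δρ < 0: lighter water underlies denser water.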